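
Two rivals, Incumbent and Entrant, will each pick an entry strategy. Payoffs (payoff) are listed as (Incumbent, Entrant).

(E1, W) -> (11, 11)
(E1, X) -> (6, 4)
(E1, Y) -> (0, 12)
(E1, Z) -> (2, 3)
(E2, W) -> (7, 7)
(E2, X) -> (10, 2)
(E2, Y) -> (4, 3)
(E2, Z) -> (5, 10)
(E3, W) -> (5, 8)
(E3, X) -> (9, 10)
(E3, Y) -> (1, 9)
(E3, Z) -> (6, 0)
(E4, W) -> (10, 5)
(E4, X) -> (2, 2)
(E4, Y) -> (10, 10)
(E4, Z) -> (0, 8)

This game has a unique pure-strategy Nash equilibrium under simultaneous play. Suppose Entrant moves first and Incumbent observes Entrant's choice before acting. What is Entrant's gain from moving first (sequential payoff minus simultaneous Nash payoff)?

Incumbent best-responds to each possible Entrant move:
- W: Incumbent compares 11, 7, 5, 10 and picks E1; Entrant would get 11.
- X: Incumbent compares 6, 10, 9, 2 and picks E2; Entrant would get 2.
- Y: Incumbent compares 0, 4, 1, 10 and picks E4; Entrant would get 10.
- Z: Incumbent compares 2, 5, 6, 0 and picks E3; Entrant would get 0.
Maximizing over 11, 2, 10, 0, Entrant chooses W. Subgame-perfect outcome: (E1, W) with payoffs (11, 11).
Now find the simultaneous Nash equilibrium.
Incumbent's best replies: W→E1; X→E2; Y→E4; Z→E3.
Entrant's best replies: E1→Y; E2→Z; E3→X; E4→Y.
Only (E4, Y) has each player best-responding; Nash payoffs (10, 10).
Entrant's commitment gain: 11 − 10 = 1.

1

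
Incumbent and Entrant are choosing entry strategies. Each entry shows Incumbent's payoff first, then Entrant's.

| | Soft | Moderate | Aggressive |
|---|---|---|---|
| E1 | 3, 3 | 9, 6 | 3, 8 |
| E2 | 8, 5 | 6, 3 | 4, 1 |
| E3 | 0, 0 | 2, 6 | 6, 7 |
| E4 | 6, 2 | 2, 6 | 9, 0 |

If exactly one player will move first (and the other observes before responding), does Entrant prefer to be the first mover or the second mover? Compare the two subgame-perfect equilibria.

first

If Incumbent leads: Entrant's best replies are E1→Aggressive, E2→Soft, E3→Aggressive, E4→Moderate; Incumbent's induced payoffs 3, 8, 6, 2; outcome (E2, Soft), payoffs (8, 5).
If Entrant leads: Incumbent's best replies are Soft→E2, Moderate→E1, Aggressive→E4; Entrant's induced payoffs 5, 6, 0; outcome (E1, Moderate), payoffs (9, 6).
Entrant gets 6 moving first and 5 moving second, so Entrant prefers to move first.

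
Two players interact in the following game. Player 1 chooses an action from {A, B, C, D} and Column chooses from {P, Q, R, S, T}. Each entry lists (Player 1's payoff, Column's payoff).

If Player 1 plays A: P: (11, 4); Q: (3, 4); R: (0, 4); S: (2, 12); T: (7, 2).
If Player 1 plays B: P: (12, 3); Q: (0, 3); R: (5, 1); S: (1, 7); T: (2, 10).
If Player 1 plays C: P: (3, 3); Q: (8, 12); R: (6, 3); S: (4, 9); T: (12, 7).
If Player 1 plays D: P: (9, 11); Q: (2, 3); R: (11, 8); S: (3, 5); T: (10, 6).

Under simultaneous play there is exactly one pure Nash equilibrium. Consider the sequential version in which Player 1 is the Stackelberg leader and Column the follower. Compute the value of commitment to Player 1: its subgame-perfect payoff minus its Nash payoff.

1

Backward induction with Player 1 moving first.
- A: BR = S, leader payoff 2.
- B: BR = T, leader payoff 2.
- C: BR = Q, leader payoff 8.
- D: BR = P, leader payoff 9.
Player 1's induced payoffs are 2, 2, 8, 9, so Player 1 commits to D. Subgame-perfect outcome: (D, P) with payoffs (9, 11).
For the simultaneous game, intersect best replies.
Player 1's best replies: P→B; Q→C; R→D; S→C; T→C.
Column's best replies: A→S; B→T; C→Q; D→P.
Only (C, Q) has each player best-responding; Nash payoffs (8, 12).
Player 1's commitment gain: 9 − 8 = 1.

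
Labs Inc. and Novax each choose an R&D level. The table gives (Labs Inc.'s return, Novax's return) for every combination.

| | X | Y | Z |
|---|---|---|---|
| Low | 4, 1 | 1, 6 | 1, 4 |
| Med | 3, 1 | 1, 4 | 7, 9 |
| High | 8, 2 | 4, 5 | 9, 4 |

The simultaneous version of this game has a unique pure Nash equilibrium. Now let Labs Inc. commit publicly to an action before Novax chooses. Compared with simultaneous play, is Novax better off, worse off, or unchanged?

Work backward from Novax's decision.
- Low → Novax plays Y (best of 1, 6, 4); Labs Inc. gets 1.
- Med → Novax plays Z (best of 1, 4, 9); Labs Inc. gets 7.
- High → Novax plays Y (best of 2, 5, 4); Labs Inc. gets 4.
Labs Inc.'s induced payoffs are 1, 7, 4, so Labs Inc. commits to Med. Subgame-perfect outcome: (Med, Z) with payoffs (7, 9).
For the simultaneous game, intersect best replies.
Labs Inc.'s best replies: X→High; Y→High; Z→High.
Novax's best replies: Low→Y; Med→Z; High→Y.
The unique mutual best reply is (High, Y), giving (4, 5).
Novax earns 9 sequentially versus 5 at the Nash outcome: better off.

better off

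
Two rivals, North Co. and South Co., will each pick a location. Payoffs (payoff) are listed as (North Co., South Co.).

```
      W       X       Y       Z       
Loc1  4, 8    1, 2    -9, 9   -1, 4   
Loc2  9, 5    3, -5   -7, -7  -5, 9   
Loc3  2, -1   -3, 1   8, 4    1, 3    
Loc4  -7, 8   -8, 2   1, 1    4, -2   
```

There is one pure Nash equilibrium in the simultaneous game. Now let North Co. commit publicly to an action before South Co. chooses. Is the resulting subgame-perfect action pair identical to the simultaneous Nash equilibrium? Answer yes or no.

Work backward from South Co.'s decision.
- Loc1: South Co. compares 8, 2, 9, 4 and picks Y; North Co. would get -9.
- Loc2: South Co. compares 5, -5, -7, 9 and picks Z; North Co. would get -5.
- Loc3: South Co. compares -1, 1, 4, 3 and picks Y; North Co. would get 8.
- Loc4: South Co. compares 8, 2, 1, -2 and picks W; North Co. would get -7.
Maximizing over -9, -5, 8, -7, North Co. chooses Loc3. Subgame-perfect outcome: (Loc3, Y) with payoffs (8, 4).
For the simultaneous game, intersect best replies.
North Co.'s best replies: W→Loc2; X→Loc2; Y→Loc3; Z→Loc4.
South Co.'s best replies: Loc1→Y; Loc2→Z; Loc3→Y; Loc4→W.
The unique mutual best reply is (Loc3, Y), giving (8, 4).
Sequential outcome (Loc3, Y) coincides with the Nash profile (Loc3, Y).

yes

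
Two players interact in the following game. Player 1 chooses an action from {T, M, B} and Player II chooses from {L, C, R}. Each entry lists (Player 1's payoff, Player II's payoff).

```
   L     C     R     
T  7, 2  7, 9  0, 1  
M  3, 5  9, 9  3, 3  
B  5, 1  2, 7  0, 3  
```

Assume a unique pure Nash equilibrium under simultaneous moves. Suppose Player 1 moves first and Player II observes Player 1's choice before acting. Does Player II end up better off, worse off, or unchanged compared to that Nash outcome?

unchanged

Player II best-responds to each possible Player 1 move:
- T → Player II plays C (best of 2, 9, 1); Player 1 gets 7.
- M → Player II plays C (best of 5, 9, 3); Player 1 gets 9.
- B → Player II plays C (best of 1, 7, 3); Player 1 gets 2.
Among 7, 9, 2, the best is 9 at M. Subgame-perfect outcome: (M, C) with payoffs (9, 9).
For the simultaneous game, intersect best replies.
Player 1's best replies: L→T; C→M; R→M.
Player II's best replies: T→C; M→C; B→C.
Only (M, C) has each player best-responding; Nash payoffs (9, 9).
Player II earns 9 sequentially versus 9 at the Nash outcome: unchanged.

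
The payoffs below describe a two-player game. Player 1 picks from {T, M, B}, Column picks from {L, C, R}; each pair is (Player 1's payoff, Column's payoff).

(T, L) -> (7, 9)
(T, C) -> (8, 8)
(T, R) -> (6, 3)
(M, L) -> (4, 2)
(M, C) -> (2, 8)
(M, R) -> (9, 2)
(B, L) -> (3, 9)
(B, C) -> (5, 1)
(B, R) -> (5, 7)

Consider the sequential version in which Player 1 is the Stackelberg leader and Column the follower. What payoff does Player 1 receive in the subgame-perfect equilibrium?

7

Work backward from Column's decision.
- T: Column compares 9, 8, 3 and picks L; Player 1 would get 7.
- M: Column compares 2, 8, 2 and picks C; Player 1 would get 2.
- B: Column compares 9, 1, 7 and picks L; Player 1 would get 3.
Player 1's induced payoffs are 7, 2, 3, so Player 1 commits to T. Subgame-perfect outcome: (T, L) with payoffs (7, 9).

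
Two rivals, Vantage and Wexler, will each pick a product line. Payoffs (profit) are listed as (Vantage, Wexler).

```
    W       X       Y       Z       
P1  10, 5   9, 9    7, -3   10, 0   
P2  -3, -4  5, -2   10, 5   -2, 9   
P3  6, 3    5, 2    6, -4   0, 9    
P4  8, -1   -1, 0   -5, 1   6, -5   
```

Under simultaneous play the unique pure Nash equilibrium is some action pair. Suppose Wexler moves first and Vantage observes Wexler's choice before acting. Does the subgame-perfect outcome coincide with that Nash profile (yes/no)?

Vantage best-responds to each possible Wexler move:
- W: BR = P1, leader payoff 5.
- X: BR = P1, leader payoff 9.
- Y: BR = P2, leader payoff 5.
- Z: BR = P1, leader payoff 0.
Among 5, 9, 5, 0, the best is 9 at X. Subgame-perfect outcome: (P1, X) with payoffs (9, 9).
Now find the simultaneous Nash equilibrium.
Vantage's best replies: W→P1; X→P1; Y→P2; Z→P1.
Wexler's best replies: P1→X; P2→Z; P3→Z; P4→Y.
The unique mutual best reply is (P1, X), giving (9, 9).
Sequential outcome (P1, X) coincides with the Nash profile (P1, X).

yes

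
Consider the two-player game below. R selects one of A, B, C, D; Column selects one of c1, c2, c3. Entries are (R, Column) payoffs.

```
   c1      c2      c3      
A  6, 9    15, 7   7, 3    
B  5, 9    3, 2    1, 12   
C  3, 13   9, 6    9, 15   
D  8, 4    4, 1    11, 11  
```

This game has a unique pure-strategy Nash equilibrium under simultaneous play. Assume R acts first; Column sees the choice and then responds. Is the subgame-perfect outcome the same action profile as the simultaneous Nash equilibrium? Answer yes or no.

yes

Backward induction with R moving first.
- A → Column plays c1 (best of 9, 7, 3); R gets 6.
- B → Column plays c3 (best of 9, 2, 12); R gets 1.
- C → Column plays c3 (best of 13, 6, 15); R gets 9.
- D → Column plays c3 (best of 4, 1, 11); R gets 11.
Maximizing over 6, 1, 9, 11, R chooses D. Subgame-perfect outcome: (D, c3) with payoffs (11, 11).
Now find the simultaneous Nash equilibrium.
R's best replies: c1→D; c2→A; c3→D.
Column's best replies: A→c1; B→c3; C→c3; D→c3.
The unique mutual best reply is (D, c3), giving (11, 11).
Sequential outcome (D, c3) coincides with the Nash profile (D, c3).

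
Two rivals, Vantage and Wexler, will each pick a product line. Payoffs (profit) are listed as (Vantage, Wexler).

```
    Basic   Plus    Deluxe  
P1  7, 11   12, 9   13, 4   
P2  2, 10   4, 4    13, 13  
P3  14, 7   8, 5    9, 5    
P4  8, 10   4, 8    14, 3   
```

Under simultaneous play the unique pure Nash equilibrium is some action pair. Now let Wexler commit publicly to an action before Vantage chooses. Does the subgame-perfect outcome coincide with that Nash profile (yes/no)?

Backward induction with Wexler moving first.
- Basic: Vantage compares 7, 2, 14, 8 and picks P3; Wexler would get 7.
- Plus: Vantage compares 12, 4, 8, 4 and picks P1; Wexler would get 9.
- Deluxe: Vantage compares 13, 13, 9, 14 and picks P4; Wexler would get 3.
Wexler's induced payoffs are 7, 9, 3, so Wexler commits to Plus. Subgame-perfect outcome: (P1, Plus) with payoffs (12, 9).
Now find the simultaneous Nash equilibrium.
Vantage's best replies: Basic→P3; Plus→P1; Deluxe→P4.
Wexler's best replies: P1→Basic; P2→Deluxe; P3→Basic; P4→Basic.
The unique mutual best reply is (P3, Basic), giving (14, 7).
Sequential outcome (P1, Plus) differs from the Nash profile (P3, Basic).

no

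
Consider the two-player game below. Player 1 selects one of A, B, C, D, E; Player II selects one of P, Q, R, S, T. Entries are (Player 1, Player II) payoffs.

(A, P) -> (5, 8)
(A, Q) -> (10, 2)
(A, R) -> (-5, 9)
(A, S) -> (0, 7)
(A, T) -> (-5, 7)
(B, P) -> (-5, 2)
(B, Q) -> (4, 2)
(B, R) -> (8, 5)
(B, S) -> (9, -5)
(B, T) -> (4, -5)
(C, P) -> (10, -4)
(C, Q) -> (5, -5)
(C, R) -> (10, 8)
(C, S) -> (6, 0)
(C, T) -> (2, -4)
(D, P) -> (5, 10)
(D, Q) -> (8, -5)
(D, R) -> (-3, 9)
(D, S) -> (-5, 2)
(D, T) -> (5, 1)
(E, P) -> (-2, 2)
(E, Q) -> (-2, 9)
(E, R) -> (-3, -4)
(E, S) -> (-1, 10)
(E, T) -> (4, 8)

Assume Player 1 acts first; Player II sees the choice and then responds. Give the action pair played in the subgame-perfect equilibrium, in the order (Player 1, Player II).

(C, R)

Player II best-responds to each possible Player 1 move:
- A: Player II compares 8, 2, 9, 7, 7 and picks R; Player 1 would get -5.
- B: Player II compares 2, 2, 5, -5, -5 and picks R; Player 1 would get 8.
- C: Player II compares -4, -5, 8, 0, -4 and picks R; Player 1 would get 10.
- D: Player II compares 10, -5, 9, 2, 1 and picks P; Player 1 would get 5.
- E: Player II compares 2, 9, -4, 10, 8 and picks S; Player 1 would get -1.
Maximizing over -5, 8, 10, 5, -1, Player 1 chooses C. Subgame-perfect outcome: (C, R) with payoffs (10, 8).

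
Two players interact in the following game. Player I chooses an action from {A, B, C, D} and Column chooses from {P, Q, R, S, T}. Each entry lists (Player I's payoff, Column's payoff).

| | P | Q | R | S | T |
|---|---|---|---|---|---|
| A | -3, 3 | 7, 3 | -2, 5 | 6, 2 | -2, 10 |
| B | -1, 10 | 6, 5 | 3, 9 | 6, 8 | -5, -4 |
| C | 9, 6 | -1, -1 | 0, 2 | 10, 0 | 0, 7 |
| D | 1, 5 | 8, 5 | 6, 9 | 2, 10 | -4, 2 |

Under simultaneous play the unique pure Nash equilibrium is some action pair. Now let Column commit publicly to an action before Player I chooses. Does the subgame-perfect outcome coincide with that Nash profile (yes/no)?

no

Work backward from Player I's decision.
- P → Player I plays C (best of -3, -1, 9, 1); Column gets 6.
- Q → Player I plays D (best of 7, 6, -1, 8); Column gets 5.
- R → Player I plays D (best of -2, 3, 0, 6); Column gets 9.
- S → Player I plays C (best of 6, 6, 10, 2); Column gets 0.
- T → Player I plays C (best of -2, -5, 0, -4); Column gets 7.
Among 6, 5, 9, 0, 7, the best is 9 at R. Subgame-perfect outcome: (D, R) with payoffs (6, 9).
Under simultaneous play:
Player I's best replies: P→C; Q→D; R→D; S→C; T→C.
Column's best replies: A→T; B→P; C→T; D→S.
The unique mutual best reply is (C, T), giving (0, 7).
Sequential outcome (D, R) differs from the Nash profile (C, T).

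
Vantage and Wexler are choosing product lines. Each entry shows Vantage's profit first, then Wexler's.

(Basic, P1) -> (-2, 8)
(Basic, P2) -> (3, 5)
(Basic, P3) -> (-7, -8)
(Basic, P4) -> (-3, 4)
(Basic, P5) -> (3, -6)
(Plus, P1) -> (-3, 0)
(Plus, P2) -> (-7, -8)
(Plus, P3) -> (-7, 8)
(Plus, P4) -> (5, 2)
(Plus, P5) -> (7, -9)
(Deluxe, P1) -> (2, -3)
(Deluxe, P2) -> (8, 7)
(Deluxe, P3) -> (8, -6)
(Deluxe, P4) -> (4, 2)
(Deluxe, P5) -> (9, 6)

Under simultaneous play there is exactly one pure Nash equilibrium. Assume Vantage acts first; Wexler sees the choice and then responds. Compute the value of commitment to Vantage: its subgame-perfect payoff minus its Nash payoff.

0

Wexler best-responds to each possible Vantage move:
- Basic: BR = P1, leader payoff -2.
- Plus: BR = P3, leader payoff -7.
- Deluxe: BR = P2, leader payoff 8.
Among -2, -7, 8, the best is 8 at Deluxe. Subgame-perfect outcome: (Deluxe, P2) with payoffs (8, 7).
Under simultaneous play:
Vantage's best replies: P1→Deluxe; P2→Deluxe; P3→Deluxe; P4→Plus; P5→Deluxe.
Wexler's best replies: Basic→P1; Plus→P3; Deluxe→P2.
Only (Deluxe, P2) has each player best-responding; Nash payoffs (8, 7).
Vantage's commitment gain: 8 − 8 = 0.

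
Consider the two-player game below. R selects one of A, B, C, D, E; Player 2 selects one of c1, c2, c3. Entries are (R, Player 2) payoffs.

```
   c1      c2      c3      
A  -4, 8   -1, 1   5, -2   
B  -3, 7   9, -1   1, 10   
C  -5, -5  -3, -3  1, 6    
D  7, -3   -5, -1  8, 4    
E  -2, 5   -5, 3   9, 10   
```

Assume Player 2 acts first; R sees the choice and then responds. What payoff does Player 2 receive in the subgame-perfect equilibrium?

10

Work backward from R's decision.
- c1: BR = D, leader payoff -3.
- c2: BR = B, leader payoff -1.
- c3: BR = E, leader payoff 10.
Among -3, -1, 10, the best is 10 at c3. Subgame-perfect outcome: (E, c3) with payoffs (9, 10).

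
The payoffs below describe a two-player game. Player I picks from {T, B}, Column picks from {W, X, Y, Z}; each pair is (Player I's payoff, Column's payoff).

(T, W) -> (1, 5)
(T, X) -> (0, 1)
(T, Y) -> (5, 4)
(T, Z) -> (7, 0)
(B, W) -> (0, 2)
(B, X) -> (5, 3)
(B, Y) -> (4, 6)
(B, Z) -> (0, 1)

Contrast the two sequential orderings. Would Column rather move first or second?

second

If Player I leads: Column's best replies are T→W, B→Y; Player I's induced payoffs 1, 4; outcome (B, Y), payoffs (4, 6).
If Column leads: Player I's best replies are W→T, X→B, Y→T, Z→T; Column's induced payoffs 5, 3, 4, 0; outcome (T, W), payoffs (1, 5).
Column gets 5 moving first and 6 moving second, so Column prefers to move second.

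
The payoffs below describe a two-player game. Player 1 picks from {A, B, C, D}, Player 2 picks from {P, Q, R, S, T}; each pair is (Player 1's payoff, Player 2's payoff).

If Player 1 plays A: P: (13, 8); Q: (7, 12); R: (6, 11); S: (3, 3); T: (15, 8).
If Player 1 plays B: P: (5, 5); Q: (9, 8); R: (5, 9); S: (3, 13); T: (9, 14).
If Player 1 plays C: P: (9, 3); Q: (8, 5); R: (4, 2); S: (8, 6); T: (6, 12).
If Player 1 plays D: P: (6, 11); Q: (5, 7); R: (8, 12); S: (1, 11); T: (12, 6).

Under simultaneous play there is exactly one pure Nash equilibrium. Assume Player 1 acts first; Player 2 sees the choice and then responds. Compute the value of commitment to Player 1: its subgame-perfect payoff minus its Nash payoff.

1

Backward induction with Player 1 moving first.
- A → Player 2 plays Q (best of 8, 12, 11, 3, 8); Player 1 gets 7.
- B → Player 2 plays T (best of 5, 8, 9, 13, 14); Player 1 gets 9.
- C → Player 2 plays T (best of 3, 5, 2, 6, 12); Player 1 gets 6.
- D → Player 2 plays R (best of 11, 7, 12, 11, 6); Player 1 gets 8.
Maximizing over 7, 9, 6, 8, Player 1 chooses B. Subgame-perfect outcome: (B, T) with payoffs (9, 14).
Now find the simultaneous Nash equilibrium.
Player 1's best replies: P→A; Q→B; R→D; S→C; T→A.
Player 2's best replies: A→Q; B→T; C→T; D→R.
The unique mutual best reply is (D, R), giving (8, 12).
Player 1's commitment gain: 9 − 8 = 1.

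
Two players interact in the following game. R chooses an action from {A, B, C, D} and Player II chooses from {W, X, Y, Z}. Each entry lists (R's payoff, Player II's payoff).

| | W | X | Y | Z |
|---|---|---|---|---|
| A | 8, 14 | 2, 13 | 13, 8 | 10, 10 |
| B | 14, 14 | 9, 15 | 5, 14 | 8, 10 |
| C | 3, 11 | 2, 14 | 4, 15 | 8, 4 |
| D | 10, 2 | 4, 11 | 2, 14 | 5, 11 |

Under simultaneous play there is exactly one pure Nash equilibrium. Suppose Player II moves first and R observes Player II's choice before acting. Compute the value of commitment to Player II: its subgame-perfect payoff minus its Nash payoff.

Backward induction with Player II moving first.
- W: R compares 8, 14, 3, 10 and picks B; Player II would get 14.
- X: R compares 2, 9, 2, 4 and picks B; Player II would get 15.
- Y: R compares 13, 5, 4, 2 and picks A; Player II would get 8.
- Z: R compares 10, 8, 8, 5 and picks A; Player II would get 10.
Among 14, 15, 8, 10, the best is 15 at X. Subgame-perfect outcome: (B, X) with payoffs (9, 15).
Under simultaneous play:
R's best replies: W→B; X→B; Y→A; Z→A.
Player II's best replies: A→W; B→X; C→Y; D→Y.
The unique mutual best reply is (B, X), giving (9, 15).
Player II's commitment gain: 15 − 15 = 0.

0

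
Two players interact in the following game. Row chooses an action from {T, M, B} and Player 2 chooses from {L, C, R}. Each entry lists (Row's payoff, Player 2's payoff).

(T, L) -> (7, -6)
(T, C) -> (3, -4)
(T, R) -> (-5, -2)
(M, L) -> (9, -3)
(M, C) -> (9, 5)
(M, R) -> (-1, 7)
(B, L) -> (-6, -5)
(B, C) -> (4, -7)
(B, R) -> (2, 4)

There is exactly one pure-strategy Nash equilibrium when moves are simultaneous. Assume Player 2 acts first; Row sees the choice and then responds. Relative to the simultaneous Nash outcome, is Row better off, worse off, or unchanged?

Row best-responds to each possible Player 2 move:
- L → Row plays M (best of 7, 9, -6); Player 2 gets -3.
- C → Row plays M (best of 3, 9, 4); Player 2 gets 5.
- R → Row plays B (best of -5, -1, 2); Player 2 gets 4.
Among -3, 5, 4, the best is 5 at C. Subgame-perfect outcome: (M, C) with payoffs (9, 5).
For the simultaneous game, intersect best replies.
Row's best replies: L→M; C→M; R→B.
Player 2's best replies: T→R; M→R; B→R.
Only (B, R) has each player best-responding; Nash payoffs (2, 4).
Row earns 9 sequentially versus 2 at the Nash outcome: better off.

better off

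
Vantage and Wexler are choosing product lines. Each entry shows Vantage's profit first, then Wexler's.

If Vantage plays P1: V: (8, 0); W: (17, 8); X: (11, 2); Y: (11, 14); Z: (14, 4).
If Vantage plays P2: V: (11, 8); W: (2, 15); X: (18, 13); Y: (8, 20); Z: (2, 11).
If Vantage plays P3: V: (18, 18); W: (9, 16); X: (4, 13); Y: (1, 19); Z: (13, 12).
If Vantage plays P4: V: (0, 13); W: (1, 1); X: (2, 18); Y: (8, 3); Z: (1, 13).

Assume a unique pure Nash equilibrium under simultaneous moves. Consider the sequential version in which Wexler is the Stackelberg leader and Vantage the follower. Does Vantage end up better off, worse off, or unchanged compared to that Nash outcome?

Backward induction with Wexler moving first.
- V: BR = P3, leader payoff 18.
- W: BR = P1, leader payoff 8.
- X: BR = P2, leader payoff 13.
- Y: BR = P1, leader payoff 14.
- Z: BR = P1, leader payoff 4.
Wexler's induced payoffs are 18, 8, 13, 14, 4, so Wexler commits to V. Subgame-perfect outcome: (P3, V) with payoffs (18, 18).
Under simultaneous play:
Vantage's best replies: V→P3; W→P1; X→P2; Y→P1; Z→P1.
Wexler's best replies: P1→Y; P2→Y; P3→Y; P4→X.
Only (P1, Y) has each player best-responding; Nash payoffs (11, 14).
Vantage earns 18 sequentially versus 11 at the Nash outcome: better off.

better off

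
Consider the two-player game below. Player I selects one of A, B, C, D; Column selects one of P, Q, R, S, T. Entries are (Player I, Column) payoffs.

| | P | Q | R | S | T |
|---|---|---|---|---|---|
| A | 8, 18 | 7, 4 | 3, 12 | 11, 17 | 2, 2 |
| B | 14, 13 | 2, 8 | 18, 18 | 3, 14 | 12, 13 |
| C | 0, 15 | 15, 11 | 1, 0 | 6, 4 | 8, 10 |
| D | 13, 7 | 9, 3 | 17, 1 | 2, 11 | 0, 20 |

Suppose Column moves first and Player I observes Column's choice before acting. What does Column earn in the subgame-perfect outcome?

Player I best-responds to each possible Column move:
- P → Player I plays B (best of 8, 14, 0, 13); Column gets 13.
- Q → Player I plays C (best of 7, 2, 15, 9); Column gets 11.
- R → Player I plays B (best of 3, 18, 1, 17); Column gets 18.
- S → Player I plays A (best of 11, 3, 6, 2); Column gets 17.
- T → Player I plays B (best of 2, 12, 8, 0); Column gets 13.
Column's induced payoffs are 13, 11, 18, 17, 13, so Column commits to R. Subgame-perfect outcome: (B, R) with payoffs (18, 18).

18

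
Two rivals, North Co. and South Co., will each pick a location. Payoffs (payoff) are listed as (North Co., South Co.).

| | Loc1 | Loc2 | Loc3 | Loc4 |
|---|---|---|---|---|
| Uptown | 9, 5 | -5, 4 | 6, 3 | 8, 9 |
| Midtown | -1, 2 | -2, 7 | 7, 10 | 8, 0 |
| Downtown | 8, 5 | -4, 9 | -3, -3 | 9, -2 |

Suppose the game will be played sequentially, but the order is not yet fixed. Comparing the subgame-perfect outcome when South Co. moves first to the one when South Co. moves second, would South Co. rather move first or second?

If North Co. leads: South Co.'s best replies are Uptown→Loc4, Midtown→Loc3, Downtown→Loc2; North Co.'s induced payoffs 8, 7, -4; outcome (Uptown, Loc4), payoffs (8, 9).
If South Co. leads: North Co.'s best replies are Loc1→Uptown, Loc2→Midtown, Loc3→Midtown, Loc4→Downtown; South Co.'s induced payoffs 5, 7, 10, -2; outcome (Midtown, Loc3), payoffs (7, 10).
South Co. gets 10 moving first and 9 moving second, so South Co. prefers to move first.

first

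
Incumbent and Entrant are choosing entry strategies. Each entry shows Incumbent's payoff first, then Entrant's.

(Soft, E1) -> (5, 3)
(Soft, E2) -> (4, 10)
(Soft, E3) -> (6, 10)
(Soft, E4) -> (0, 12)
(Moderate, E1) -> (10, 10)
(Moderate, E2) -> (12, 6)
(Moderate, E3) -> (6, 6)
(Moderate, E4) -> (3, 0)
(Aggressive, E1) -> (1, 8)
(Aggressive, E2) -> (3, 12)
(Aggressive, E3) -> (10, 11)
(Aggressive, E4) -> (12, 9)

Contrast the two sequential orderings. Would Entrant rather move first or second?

first

If Incumbent leads: Entrant's best replies are Soft→E4, Moderate→E1, Aggressive→E2; Incumbent's induced payoffs 0, 10, 3; outcome (Moderate, E1), payoffs (10, 10).
If Entrant leads: Incumbent's best replies are E1→Moderate, E2→Moderate, E3→Aggressive, E4→Aggressive; Entrant's induced payoffs 10, 6, 11, 9; outcome (Aggressive, E3), payoffs (10, 11).
Entrant gets 11 moving first and 10 moving second, so Entrant prefers to move first.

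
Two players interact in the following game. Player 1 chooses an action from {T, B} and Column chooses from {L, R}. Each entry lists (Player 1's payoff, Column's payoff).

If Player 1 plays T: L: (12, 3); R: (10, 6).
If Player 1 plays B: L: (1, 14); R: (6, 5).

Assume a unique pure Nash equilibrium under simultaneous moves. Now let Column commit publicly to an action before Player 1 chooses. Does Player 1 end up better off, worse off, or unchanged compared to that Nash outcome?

unchanged

Player 1 best-responds to each possible Column move:
- L: BR = T, leader payoff 3.
- R: BR = T, leader payoff 6.
Maximizing over 3, 6, Column chooses R. Subgame-perfect outcome: (T, R) with payoffs (10, 6).
Now find the simultaneous Nash equilibrium.
Player 1's best replies: L→T; R→T.
Column's best replies: T→R; B→L.
The unique mutual best reply is (T, R), giving (10, 6).
Player 1 earns 10 sequentially versus 10 at the Nash outcome: unchanged.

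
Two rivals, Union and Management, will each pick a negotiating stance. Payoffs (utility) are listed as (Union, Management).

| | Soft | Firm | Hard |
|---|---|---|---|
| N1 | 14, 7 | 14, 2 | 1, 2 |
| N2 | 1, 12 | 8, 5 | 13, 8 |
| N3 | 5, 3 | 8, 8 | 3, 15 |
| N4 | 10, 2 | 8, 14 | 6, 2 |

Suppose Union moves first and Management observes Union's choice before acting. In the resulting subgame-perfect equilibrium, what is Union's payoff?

Management best-responds to each possible Union move:
- N1: Management compares 7, 2, 2 and picks Soft; Union would get 14.
- N2: Management compares 12, 5, 8 and picks Soft; Union would get 1.
- N3: Management compares 3, 8, 15 and picks Hard; Union would get 3.
- N4: Management compares 2, 14, 2 and picks Firm; Union would get 8.
Maximizing over 14, 1, 3, 8, Union chooses N1. Subgame-perfect outcome: (N1, Soft) with payoffs (14, 7).

14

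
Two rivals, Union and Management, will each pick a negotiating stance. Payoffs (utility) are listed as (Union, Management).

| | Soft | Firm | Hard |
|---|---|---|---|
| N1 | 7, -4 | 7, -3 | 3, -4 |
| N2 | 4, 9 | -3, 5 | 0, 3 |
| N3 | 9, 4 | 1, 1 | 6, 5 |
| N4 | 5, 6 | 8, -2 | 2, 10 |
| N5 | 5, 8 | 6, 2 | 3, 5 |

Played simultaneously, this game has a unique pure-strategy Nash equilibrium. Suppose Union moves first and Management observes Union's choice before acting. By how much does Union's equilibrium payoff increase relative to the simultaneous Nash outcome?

1

Management best-responds to each possible Union move:
- N1: Management compares -4, -3, -4 and picks Firm; Union would get 7.
- N2: Management compares 9, 5, 3 and picks Soft; Union would get 4.
- N3: Management compares 4, 1, 5 and picks Hard; Union would get 6.
- N4: Management compares 6, -2, 10 and picks Hard; Union would get 2.
- N5: Management compares 8, 2, 5 and picks Soft; Union would get 5.
Among 7, 4, 6, 2, 5, the best is 7 at N1. Subgame-perfect outcome: (N1, Firm) with payoffs (7, -3).
For the simultaneous game, intersect best replies.
Union's best replies: Soft→N3; Firm→N4; Hard→N3.
Management's best replies: N1→Firm; N2→Soft; N3→Hard; N4→Hard; N5→Soft.
Only (N3, Hard) has each player best-responding; Nash payoffs (6, 5).
Union's commitment gain: 7 − 6 = 1.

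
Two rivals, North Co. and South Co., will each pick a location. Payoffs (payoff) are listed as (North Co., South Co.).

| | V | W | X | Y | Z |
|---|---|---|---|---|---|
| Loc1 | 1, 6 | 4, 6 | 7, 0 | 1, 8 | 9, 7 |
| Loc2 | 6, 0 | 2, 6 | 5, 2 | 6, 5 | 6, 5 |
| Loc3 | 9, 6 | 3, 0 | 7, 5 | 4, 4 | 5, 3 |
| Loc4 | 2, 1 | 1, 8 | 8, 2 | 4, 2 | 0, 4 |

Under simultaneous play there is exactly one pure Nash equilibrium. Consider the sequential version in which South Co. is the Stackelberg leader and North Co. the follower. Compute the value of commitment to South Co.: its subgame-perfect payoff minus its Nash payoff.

1

North Co. best-responds to each possible South Co. move:
- V → North Co. plays Loc3 (best of 1, 6, 9, 2); South Co. gets 6.
- W → North Co. plays Loc1 (best of 4, 2, 3, 1); South Co. gets 6.
- X → North Co. plays Loc4 (best of 7, 5, 7, 8); South Co. gets 2.
- Y → North Co. plays Loc2 (best of 1, 6, 4, 4); South Co. gets 5.
- Z → North Co. plays Loc1 (best of 9, 6, 5, 0); South Co. gets 7.
Among 6, 6, 2, 5, 7, the best is 7 at Z. Subgame-perfect outcome: (Loc1, Z) with payoffs (9, 7).
For the simultaneous game, intersect best replies.
North Co.'s best replies: V→Loc3; W→Loc1; X→Loc4; Y→Loc2; Z→Loc1.
South Co.'s best replies: Loc1→Y; Loc2→W; Loc3→V; Loc4→W.
Only (Loc3, V) has each player best-responding; Nash payoffs (9, 6).
South Co.'s commitment gain: 7 − 6 = 1.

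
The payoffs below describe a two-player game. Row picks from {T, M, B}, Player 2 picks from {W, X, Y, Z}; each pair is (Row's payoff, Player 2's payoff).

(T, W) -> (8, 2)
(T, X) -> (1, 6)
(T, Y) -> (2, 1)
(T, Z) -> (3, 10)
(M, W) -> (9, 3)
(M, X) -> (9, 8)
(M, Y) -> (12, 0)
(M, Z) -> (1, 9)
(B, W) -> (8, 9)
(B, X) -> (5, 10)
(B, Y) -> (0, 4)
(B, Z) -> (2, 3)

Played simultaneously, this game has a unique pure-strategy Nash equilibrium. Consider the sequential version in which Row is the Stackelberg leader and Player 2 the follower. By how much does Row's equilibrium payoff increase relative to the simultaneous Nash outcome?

Solve by backward induction (Row leads).
- T → Player 2 plays Z (best of 2, 6, 1, 10); Row gets 3.
- M → Player 2 plays Z (best of 3, 8, 0, 9); Row gets 1.
- B → Player 2 plays X (best of 9, 10, 4, 3); Row gets 5.
Among 3, 1, 5, the best is 5 at B. Subgame-perfect outcome: (B, X) with payoffs (5, 10).
Now find the simultaneous Nash equilibrium.
Row's best replies: W→M; X→M; Y→M; Z→T.
Player 2's best replies: T→Z; M→Z; B→X.
The unique mutual best reply is (T, Z), giving (3, 10).
Row's commitment gain: 5 − 3 = 2.

2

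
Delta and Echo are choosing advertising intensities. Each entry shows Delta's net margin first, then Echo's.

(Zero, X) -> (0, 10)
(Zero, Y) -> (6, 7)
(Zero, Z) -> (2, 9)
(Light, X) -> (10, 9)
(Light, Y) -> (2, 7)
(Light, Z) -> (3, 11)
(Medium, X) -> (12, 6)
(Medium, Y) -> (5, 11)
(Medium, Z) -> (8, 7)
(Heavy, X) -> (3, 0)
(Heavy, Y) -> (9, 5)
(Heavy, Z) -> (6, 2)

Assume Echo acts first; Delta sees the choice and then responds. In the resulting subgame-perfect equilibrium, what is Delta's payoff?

Backward induction with Echo moving first.
- X → Delta plays Medium (best of 0, 10, 12, 3); Echo gets 6.
- Y → Delta plays Heavy (best of 6, 2, 5, 9); Echo gets 5.
- Z → Delta plays Medium (best of 2, 3, 8, 6); Echo gets 7.
Maximizing over 6, 5, 7, Echo chooses Z. Subgame-perfect outcome: (Medium, Z) with payoffs (8, 7).

8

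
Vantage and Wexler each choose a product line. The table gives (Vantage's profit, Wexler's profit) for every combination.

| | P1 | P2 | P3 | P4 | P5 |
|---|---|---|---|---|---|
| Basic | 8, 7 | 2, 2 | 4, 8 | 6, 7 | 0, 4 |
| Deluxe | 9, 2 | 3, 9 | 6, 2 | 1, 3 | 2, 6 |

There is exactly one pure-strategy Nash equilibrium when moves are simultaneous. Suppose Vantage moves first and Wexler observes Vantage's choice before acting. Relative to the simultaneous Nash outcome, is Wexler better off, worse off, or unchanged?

worse off

Solve by backward induction (Vantage leads).
- Basic: Wexler compares 7, 2, 8, 7, 4 and picks P3; Vantage would get 4.
- Deluxe: Wexler compares 2, 9, 2, 3, 6 and picks P2; Vantage would get 3.
Among 4, 3, the best is 4 at Basic. Subgame-perfect outcome: (Basic, P3) with payoffs (4, 8).
For the simultaneous game, intersect best replies.
Vantage's best replies: P1→Deluxe; P2→Deluxe; P3→Deluxe; P4→Basic; P5→Deluxe.
Wexler's best replies: Basic→P3; Deluxe→P2.
The unique mutual best reply is (Deluxe, P2), giving (3, 9).
Wexler earns 8 sequentially versus 9 at the Nash outcome: worse off.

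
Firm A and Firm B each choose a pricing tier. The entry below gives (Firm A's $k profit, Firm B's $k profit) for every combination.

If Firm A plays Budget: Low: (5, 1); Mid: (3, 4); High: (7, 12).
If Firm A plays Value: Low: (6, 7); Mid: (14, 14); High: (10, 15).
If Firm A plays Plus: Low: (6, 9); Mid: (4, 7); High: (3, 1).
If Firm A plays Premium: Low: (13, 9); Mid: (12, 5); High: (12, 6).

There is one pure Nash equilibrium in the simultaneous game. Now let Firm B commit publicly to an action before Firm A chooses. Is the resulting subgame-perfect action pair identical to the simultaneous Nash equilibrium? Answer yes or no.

Backward induction with Firm B moving first.
- Low: Firm A compares 5, 6, 6, 13 and picks Premium; Firm B would get 9.
- Mid: Firm A compares 3, 14, 4, 12 and picks Value; Firm B would get 14.
- High: Firm A compares 7, 10, 3, 12 and picks Premium; Firm B would get 6.
Maximizing over 9, 14, 6, Firm B chooses Mid. Subgame-perfect outcome: (Value, Mid) with payoffs (14, 14).
For the simultaneous game, intersect best replies.
Firm A's best replies: Low→Premium; Mid→Value; High→Premium.
Firm B's best replies: Budget→High; Value→High; Plus→Low; Premium→Low.
The unique mutual best reply is (Premium, Low), giving (13, 9).
Sequential outcome (Value, Mid) differs from the Nash profile (Premium, Low).

no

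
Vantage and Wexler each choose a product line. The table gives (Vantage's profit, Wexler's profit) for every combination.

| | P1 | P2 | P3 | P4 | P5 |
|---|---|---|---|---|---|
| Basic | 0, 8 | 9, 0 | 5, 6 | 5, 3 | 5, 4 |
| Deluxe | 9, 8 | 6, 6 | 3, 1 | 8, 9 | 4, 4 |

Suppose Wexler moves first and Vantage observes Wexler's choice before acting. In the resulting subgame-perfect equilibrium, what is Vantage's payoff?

8

Vantage best-responds to each possible Wexler move:
- P1 → Vantage plays Deluxe (best of 0, 9); Wexler gets 8.
- P2 → Vantage plays Basic (best of 9, 6); Wexler gets 0.
- P3 → Vantage plays Basic (best of 5, 3); Wexler gets 6.
- P4 → Vantage plays Deluxe (best of 5, 8); Wexler gets 9.
- P5 → Vantage plays Basic (best of 5, 4); Wexler gets 4.
Wexler's induced payoffs are 8, 0, 6, 9, 4, so Wexler commits to P4. Subgame-perfect outcome: (Deluxe, P4) with payoffs (8, 9).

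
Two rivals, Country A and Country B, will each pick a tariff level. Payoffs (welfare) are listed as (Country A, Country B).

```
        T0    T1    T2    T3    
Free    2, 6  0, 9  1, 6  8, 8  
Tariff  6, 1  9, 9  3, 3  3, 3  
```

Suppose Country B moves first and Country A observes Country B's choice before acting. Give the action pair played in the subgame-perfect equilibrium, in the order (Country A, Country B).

(Tariff, T1)

Country A best-responds to each possible Country B move:
- T0: BR = Tariff, leader payoff 1.
- T1: BR = Tariff, leader payoff 9.
- T2: BR = Tariff, leader payoff 3.
- T3: BR = Free, leader payoff 8.
Among 1, 9, 3, 8, the best is 9 at T1. Subgame-perfect outcome: (Tariff, T1) with payoffs (9, 9).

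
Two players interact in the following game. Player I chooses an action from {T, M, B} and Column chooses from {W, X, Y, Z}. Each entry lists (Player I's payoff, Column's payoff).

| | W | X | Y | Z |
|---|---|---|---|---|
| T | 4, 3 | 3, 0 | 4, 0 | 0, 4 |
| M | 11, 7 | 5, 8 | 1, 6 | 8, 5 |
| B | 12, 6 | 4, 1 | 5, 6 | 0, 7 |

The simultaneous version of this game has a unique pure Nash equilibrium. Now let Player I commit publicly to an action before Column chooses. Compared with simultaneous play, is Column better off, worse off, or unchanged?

Work backward from Column's decision.
- T: Column compares 3, 0, 0, 4 and picks Z; Player I would get 0.
- M: Column compares 7, 8, 6, 5 and picks X; Player I would get 5.
- B: Column compares 6, 1, 6, 7 and picks Z; Player I would get 0.
Maximizing over 0, 5, 0, Player I chooses M. Subgame-perfect outcome: (M, X) with payoffs (5, 8).
Under simultaneous play:
Player I's best replies: W→B; X→M; Y→B; Z→M.
Column's best replies: T→Z; M→X; B→Z.
The unique mutual best reply is (M, X), giving (5, 8).
Column earns 8 sequentially versus 8 at the Nash outcome: unchanged.

unchanged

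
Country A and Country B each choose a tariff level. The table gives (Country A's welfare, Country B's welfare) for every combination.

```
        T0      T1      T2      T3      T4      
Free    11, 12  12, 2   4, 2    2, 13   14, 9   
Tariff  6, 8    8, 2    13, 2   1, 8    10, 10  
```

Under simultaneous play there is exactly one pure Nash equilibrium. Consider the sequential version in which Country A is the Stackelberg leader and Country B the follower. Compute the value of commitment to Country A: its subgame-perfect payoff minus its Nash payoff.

Backward induction with Country A moving first.
- Free: Country B compares 12, 2, 2, 13, 9 and picks T3; Country A would get 2.
- Tariff: Country B compares 8, 2, 2, 8, 10 and picks T4; Country A would get 10.
Maximizing over 2, 10, Country A chooses Tariff. Subgame-perfect outcome: (Tariff, T4) with payoffs (10, 10).
For the simultaneous game, intersect best replies.
Country A's best replies: T0→Free; T1→Free; T2→Tariff; T3→Free; T4→Free.
Country B's best replies: Free→T3; Tariff→T4.
Only (Free, T3) has each player best-responding; Nash payoffs (2, 13).
Country A's commitment gain: 10 − 2 = 8.

8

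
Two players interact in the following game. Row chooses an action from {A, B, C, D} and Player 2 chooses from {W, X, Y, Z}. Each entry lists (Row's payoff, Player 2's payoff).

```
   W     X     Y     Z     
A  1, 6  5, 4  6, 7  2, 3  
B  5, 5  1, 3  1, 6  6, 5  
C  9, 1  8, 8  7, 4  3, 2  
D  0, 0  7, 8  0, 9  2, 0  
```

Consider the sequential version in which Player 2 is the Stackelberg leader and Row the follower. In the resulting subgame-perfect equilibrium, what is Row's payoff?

Row best-responds to each possible Player 2 move:
- W: Row compares 1, 5, 9, 0 and picks C; Player 2 would get 1.
- X: Row compares 5, 1, 8, 7 and picks C; Player 2 would get 8.
- Y: Row compares 6, 1, 7, 0 and picks C; Player 2 would get 4.
- Z: Row compares 2, 6, 3, 2 and picks B; Player 2 would get 5.
Player 2's induced payoffs are 1, 8, 4, 5, so Player 2 commits to X. Subgame-perfect outcome: (C, X) with payoffs (8, 8).

8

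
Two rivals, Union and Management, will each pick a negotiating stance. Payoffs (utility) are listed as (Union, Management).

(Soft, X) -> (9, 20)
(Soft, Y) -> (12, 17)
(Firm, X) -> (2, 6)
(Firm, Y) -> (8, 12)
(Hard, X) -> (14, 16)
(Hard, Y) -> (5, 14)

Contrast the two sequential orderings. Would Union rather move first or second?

If Union leads: Management's best replies are Soft→X, Firm→Y, Hard→X; Union's induced payoffs 9, 8, 14; outcome (Hard, X), payoffs (14, 16).
If Management leads: Union's best replies are X→Hard, Y→Soft; Management's induced payoffs 16, 17; outcome (Soft, Y), payoffs (12, 17).
Union gets 14 moving first and 12 moving second, so Union prefers to move first.

first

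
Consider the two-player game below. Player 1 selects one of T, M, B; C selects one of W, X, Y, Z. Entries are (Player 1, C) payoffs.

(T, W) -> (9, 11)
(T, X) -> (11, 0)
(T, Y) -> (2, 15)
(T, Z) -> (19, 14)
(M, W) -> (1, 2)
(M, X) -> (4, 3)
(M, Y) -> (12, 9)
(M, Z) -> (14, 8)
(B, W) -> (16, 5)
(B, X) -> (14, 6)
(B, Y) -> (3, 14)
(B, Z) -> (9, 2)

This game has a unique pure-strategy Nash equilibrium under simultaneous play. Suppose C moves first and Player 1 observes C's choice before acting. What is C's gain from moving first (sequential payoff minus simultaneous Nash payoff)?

Solve by backward induction (C leads).
- W: BR = B, leader payoff 5.
- X: BR = B, leader payoff 6.
- Y: BR = M, leader payoff 9.
- Z: BR = T, leader payoff 14.
Among 5, 6, 9, 14, the best is 14 at Z. Subgame-perfect outcome: (T, Z) with payoffs (19, 14).
Now find the simultaneous Nash equilibrium.
Player 1's best replies: W→B; X→B; Y→M; Z→T.
C's best replies: T→Y; M→Y; B→Y.
Only (M, Y) has each player best-responding; Nash payoffs (12, 9).
C's commitment gain: 14 − 9 = 5.

5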